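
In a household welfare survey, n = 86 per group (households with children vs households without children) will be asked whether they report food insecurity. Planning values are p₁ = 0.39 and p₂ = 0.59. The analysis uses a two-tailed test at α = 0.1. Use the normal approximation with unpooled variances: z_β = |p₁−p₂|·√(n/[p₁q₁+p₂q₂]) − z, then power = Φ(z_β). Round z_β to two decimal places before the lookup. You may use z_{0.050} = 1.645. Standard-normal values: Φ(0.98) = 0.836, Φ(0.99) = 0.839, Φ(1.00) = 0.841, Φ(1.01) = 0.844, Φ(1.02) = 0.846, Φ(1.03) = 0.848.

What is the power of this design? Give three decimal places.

z_β = |p₁−p₂|·√(n/[p₁q₁+p₂q₂]) − z_{α/2}
    = 0.20 · √(86/0.4798) − 1.645
    = 0.20 · 13.3881 − 1.645
    = 2.6776 − 1.645 = 1.0326 → 1.03
Power = Φ(1.03) = 0.848.

Power ≈ 0.848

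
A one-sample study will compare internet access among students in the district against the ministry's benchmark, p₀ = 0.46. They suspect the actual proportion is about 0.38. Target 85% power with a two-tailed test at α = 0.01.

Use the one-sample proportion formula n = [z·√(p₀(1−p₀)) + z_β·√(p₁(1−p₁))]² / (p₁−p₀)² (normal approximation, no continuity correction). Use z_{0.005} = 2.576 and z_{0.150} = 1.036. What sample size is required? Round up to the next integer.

n = [z_{α/2}·√(p₀q₀) + z_β·√(p₁q₁)]² / (p₁ − p₀)²
  = [2.576·√(0.46·0.54) + 1.036·√(0.38·0.62)]² / (-0.08)²
  = [2.576·0.4984 + 1.036·0.4854]² / 0.0064
  = [1.7867]² / 0.0064
  = 498.81
Round up → n = 499.

n = 499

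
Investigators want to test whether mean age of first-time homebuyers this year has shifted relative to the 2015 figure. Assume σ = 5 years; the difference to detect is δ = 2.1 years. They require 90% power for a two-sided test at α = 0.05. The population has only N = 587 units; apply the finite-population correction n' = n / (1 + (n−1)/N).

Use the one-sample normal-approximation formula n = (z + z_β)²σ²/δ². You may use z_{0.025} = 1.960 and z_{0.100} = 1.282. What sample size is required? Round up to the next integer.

n = (z_{α/2} + z_β)² · σ² / δ²
  = (1.960 + 1.282)² · 5² / 2.1²
  = 10.5106 · 25 / 4.41
  = 59.58
Finite-population correction (N = 587): 59.58 / (1 + (59.58 − 1)/587) = 54.18.
Round up → n = 55.

n = 55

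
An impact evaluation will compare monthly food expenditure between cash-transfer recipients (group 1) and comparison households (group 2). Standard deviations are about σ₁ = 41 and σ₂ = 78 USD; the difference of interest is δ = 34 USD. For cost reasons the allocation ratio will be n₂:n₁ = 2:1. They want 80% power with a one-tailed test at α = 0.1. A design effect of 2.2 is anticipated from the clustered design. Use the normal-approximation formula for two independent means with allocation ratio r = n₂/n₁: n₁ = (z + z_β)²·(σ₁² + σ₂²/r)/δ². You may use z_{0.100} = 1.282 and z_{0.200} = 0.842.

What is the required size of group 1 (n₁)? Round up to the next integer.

n₁ = (z_α + z_β)² · (σ₁² + σ₂²/r) / δ²
   = (1.282 + 0.842)² · (41² + 78²/2) / 34²
   = 4.5114 · (1681 + 3042) / 1156
   = 4.5114 · 4723 / 1156
   = 18.43
Design effect: 2.2 × 18.43 = 40.55.
Round up → n₁ = 41; n₂ = r·n₁ = 2 × 41 = 82.

n₁ = 41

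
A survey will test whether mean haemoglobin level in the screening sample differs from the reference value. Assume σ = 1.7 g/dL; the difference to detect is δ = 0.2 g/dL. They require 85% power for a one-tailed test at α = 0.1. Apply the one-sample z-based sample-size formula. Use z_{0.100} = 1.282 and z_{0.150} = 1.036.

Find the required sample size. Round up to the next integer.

n = 389

n = (z_α + z_β)² · σ² / δ²
  = (1.282 + 1.036)² · 1.7² / 0.2²
  = 5.3731 · 2.89 / 0.04
  = 388.21
Round up → n = 389.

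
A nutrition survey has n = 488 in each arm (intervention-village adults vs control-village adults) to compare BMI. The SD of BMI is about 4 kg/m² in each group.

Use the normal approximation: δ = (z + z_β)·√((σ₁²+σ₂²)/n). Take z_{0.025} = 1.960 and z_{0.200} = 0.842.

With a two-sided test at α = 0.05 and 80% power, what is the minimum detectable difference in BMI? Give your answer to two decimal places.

Minimum detectable difference ≈ 0.72 kg/m²

δ = (z_{α/2} + z_β) · √((σ₁²+σ₂²)/n)
  = (1.960 + 0.842) · √(32/488)
  = 2.802 · √0.06557
  = 2.802 · 0.2561
  = 0.7175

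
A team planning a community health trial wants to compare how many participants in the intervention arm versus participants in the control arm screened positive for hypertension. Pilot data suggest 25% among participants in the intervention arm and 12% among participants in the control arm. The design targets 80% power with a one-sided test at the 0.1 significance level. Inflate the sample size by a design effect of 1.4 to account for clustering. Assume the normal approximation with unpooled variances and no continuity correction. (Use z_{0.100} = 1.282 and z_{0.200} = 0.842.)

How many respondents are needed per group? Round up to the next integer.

n = (z_α + z_β)² · [p₁(1−p₁) + p₂(1−p₂)] / (p₁ − p₂)²
  = (1.282 + 0.842)² · (0.25·0.75 + 0.12·0.88) / (0.13)²
  = (2.124)² · (0.1875 + 0.1056) / 0.0169
  = 4.5114 · 0.2931 / 0.0169
  = 78.24
Design effect: 1.4 × 78.24 = 109.54.
Round up → n = 110 per group.

n = 110 per group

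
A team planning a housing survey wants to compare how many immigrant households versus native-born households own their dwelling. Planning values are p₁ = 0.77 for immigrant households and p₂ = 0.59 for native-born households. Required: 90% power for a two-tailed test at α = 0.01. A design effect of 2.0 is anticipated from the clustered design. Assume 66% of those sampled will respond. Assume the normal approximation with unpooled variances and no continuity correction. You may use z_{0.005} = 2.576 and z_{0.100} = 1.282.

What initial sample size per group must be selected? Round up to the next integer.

n = (z_{α/2} + z_β)² · [p₁(1−p₁) + p₂(1−p₂)] / (p₁ − p₂)²
  = (2.576 + 1.282)² · (0.77·0.23 + 0.59·0.41) / (0.18)²
  = (3.858)² · (0.1771 + 0.2419) / 0.0324
  = 14.8842 · 0.4190 / 0.0324
  = 192.48
Design effect: 2.0 × 192.48 = 384.97.
Adjust for 66% response: 384.97 / 0.66 = 583.28.
Round up → n = 584 per group.

n = 584 per group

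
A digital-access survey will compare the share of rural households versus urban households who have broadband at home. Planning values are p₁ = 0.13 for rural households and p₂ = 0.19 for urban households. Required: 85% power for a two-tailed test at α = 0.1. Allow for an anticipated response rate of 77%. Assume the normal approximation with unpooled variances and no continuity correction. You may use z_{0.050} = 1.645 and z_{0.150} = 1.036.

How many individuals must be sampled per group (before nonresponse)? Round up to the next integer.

n = 693 per group

n = (z_{α/2} + z_β)² · [p₁(1−p₁) + p₂(1−p₂)] / (p₁ − p₂)²
  = (1.645 + 1.036)² · (0.13·0.87 + 0.19·0.81) / (-0.06)²
  = (2.681)² · (0.1131 + 0.1539) / 0.0036
  = 7.1878 · 0.2670 / 0.0036
  = 533.09
Adjust for 77% response: 533.09 / 0.77 = 692.33.
Round up → n = 693 per group.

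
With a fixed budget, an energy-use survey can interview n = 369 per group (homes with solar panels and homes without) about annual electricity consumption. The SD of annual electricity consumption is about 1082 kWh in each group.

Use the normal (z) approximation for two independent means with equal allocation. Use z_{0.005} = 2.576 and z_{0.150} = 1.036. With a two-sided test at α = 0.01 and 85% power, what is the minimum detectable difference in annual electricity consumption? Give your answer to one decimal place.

δ = (z_{α/2} + z_β) · √((σ₁²+σ₂²)/n)
  = (2.576 + 1.036) · √(2341448/369)
  = 3.612 · √6345.4
  = 3.612 · 79.6579
  = 287.7245

Minimum detectable difference ≈ 287.7 kWh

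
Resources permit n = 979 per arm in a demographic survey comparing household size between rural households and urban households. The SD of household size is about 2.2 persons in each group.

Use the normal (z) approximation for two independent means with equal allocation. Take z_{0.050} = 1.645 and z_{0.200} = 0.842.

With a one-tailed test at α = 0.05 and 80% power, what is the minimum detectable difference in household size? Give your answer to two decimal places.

Minimum detectable difference ≈ 0.25 persons

δ = (z_α + z_β) · √((σ₁²+σ₂²)/n)
  = (1.645 + 0.842) · √(9.68/979)
  = 2.487 · √0.00989
  = 2.487 · 0.0994
  = 0.2473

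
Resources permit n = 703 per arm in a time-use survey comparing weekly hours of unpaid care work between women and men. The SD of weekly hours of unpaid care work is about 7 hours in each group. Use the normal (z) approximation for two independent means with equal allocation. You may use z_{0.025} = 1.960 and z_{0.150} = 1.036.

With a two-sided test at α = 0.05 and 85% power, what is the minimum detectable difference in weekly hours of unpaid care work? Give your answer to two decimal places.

Minimum detectable difference ≈ 1.12 hours

δ = (z_{α/2} + z_β) · √((σ₁²+σ₂²)/n)
  = (1.960 + 1.036) · √(98/703)
  = 2.996 · √0.1394
  = 2.996 · 0.3734
  = 1.1186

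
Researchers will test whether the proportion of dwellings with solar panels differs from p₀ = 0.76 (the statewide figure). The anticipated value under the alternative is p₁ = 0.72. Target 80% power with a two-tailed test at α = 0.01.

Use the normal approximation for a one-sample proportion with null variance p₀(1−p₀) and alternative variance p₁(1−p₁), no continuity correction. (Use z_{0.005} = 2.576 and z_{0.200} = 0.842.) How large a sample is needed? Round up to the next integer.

n = 1366

n = [z_{α/2}·√(p₀q₀) + z_β·√(p₁q₁)]² / (p₁ − p₀)²
  = [2.576·√(0.76·0.24) + 0.842·√(0.72·0.28)]² / (-0.04)²
  = [2.576·0.4271 + 0.842·0.4490]² / 0.0016
  = [1.4782]² / 0.0016
  = 1365.71
Round up → n = 1366.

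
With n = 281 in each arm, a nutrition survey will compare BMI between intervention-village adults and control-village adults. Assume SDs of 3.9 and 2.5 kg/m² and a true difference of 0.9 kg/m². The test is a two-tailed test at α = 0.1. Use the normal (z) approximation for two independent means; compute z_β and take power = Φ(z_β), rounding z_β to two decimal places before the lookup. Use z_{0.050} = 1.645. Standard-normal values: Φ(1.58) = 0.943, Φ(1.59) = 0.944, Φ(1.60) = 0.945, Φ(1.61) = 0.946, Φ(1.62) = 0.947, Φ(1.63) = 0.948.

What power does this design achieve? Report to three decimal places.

Power ≈ 0.946

z_β = δ·√(n/(σ₁²+σ₂²)) − z_{α/2}
    = 0.9 · √(281/21.46) − 1.645
    = 0.9 · 3.61858 − 1.645
    = 3.2567 − 1.645 = 1.6117 → 1.61
Power = Φ(1.61) = 0.946.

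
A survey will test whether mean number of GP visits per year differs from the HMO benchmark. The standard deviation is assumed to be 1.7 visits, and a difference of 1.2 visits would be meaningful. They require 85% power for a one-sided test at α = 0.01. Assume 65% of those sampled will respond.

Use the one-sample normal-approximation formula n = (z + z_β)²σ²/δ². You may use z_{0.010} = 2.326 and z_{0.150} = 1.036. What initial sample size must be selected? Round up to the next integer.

n = (z_α + z_β)² · σ² / δ²
  = (2.326 + 1.036)² · 1.7² / 1.2²
  = 11.3030 · 2.89 / 1.44
  = 22.68
Adjust for 65% response: 22.68 / 0.65 = 34.90.
Round up → n = 35.

n = 35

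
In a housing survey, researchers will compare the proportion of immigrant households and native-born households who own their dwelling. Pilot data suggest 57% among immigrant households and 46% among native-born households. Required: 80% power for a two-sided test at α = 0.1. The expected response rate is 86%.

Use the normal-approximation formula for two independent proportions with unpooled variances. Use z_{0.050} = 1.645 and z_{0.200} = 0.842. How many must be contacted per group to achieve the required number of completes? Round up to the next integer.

n = (z_{α/2} + z_β)² · [p₁(1−p₁) + p₂(1−p₂)] / (p₁ − p₂)²
  = (1.645 + 0.842)² · (0.57·0.43 + 0.46·0.54) / (0.11)²
  = (2.487)² · (0.2451 + 0.2484) / 0.0121
  = 6.1852 · 0.4935 / 0.0121
  = 252.26
Adjust for 86% response: 252.26 / 0.86 = 293.33.
Round up → n = 294 per group.

n = 294 per group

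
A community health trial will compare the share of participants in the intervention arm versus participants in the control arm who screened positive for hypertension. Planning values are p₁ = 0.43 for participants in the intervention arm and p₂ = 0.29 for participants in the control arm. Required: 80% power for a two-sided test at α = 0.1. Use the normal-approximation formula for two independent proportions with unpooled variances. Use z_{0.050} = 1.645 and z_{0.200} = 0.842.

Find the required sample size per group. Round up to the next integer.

n = 143 per group

n = (z_{α/2} + z_β)² · [p₁(1−p₁) + p₂(1−p₂)] / (p₁ − p₂)²
  = (1.645 + 0.842)² · (0.43·0.57 + 0.29·0.71) / (0.14)²
  = (2.487)² · (0.2451 + 0.2059) / 0.0196
  = 6.1852 · 0.4510 / 0.0196
  = 142.32
Round up → n = 143 per group.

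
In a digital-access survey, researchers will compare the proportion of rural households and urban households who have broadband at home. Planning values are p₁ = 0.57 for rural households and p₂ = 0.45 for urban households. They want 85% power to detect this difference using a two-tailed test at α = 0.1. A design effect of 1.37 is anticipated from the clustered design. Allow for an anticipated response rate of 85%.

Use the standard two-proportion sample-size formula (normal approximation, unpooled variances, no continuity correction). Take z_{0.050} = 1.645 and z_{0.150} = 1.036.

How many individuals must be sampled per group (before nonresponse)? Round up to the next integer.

n = 397 per group

n = (z_{α/2} + z_β)² · [p₁(1−p₁) + p₂(1−p₂)] / (p₁ − p₂)²
  = (1.645 + 1.036)² · (0.57·0.43 + 0.45·0.55) / (0.12)²
  = (2.681)² · (0.2451 + 0.2475) / 0.0144
  = 7.1878 · 0.4926 / 0.0144
  = 245.88
Design effect: 1.37 × 245.88 = 336.86.
Adjust for 85% response: 336.86 / 0.85 = 396.30.
Round up → n = 397 per group.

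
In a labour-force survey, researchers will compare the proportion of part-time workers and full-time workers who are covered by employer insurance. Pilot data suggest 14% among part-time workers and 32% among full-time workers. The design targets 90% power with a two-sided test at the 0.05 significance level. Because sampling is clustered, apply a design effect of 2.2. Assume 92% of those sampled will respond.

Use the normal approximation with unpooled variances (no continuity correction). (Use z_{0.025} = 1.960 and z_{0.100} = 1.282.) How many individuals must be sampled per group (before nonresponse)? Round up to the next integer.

n = (z_{α/2} + z_β)² · [p₁(1−p₁) + p₂(1−p₂)] / (p₁ − p₂)²
  = (1.960 + 1.282)² · (0.14·0.86 + 0.32·0.68) / (-0.18)²
  = (3.242)² · (0.1204 + 0.2176) / 0.0324
  = 10.5106 · 0.3380 / 0.0324
  = 109.65
Design effect: 2.2 × 109.65 = 241.22.
Adjust for 92% response: 241.22 / 0.92 = 262.20.
Round up → n = 263 per group.

n = 263 per group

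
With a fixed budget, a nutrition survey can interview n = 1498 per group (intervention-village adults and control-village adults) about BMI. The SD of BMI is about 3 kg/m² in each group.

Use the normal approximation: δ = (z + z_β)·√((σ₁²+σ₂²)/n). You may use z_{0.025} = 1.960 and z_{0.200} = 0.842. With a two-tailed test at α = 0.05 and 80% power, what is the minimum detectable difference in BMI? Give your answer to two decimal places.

δ = (z_{α/2} + z_β) · √((σ₁²+σ₂²)/n)
  = (1.960 + 0.842) · √(18/1498)
  = 2.802 · √0.01202
  = 2.802 · 0.1096
  = 0.3071

Minimum detectable difference ≈ 0.31 kg/m²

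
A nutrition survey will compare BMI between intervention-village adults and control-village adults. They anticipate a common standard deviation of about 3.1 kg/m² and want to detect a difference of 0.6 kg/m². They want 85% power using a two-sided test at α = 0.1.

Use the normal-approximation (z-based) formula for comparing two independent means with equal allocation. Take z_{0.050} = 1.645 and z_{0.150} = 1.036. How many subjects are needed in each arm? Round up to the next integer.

n = (z_{α/2} + z_β)² · (σ₁² + σ₂²) / δ²
  = (1.645 + 1.036)² · (2·3.1² = 19.22) / 0.6²
  = 7.1878 · 19.22 / 0.36
  = 383.75
Round up → n = 384 per group.

n = 384 per group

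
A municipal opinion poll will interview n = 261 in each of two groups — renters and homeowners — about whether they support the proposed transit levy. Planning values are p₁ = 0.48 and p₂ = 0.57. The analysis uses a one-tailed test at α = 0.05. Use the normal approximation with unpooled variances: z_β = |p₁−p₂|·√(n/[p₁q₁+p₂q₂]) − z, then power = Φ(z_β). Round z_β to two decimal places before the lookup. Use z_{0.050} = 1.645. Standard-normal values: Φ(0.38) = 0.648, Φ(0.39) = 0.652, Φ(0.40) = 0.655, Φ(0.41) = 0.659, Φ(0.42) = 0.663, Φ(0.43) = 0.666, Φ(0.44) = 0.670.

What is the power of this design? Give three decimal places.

Power ≈ 0.663

z_β = |p₁−p₂|·√(n/[p₁q₁+p₂q₂]) − z_α
    = 0.09 · √(261/0.4947) − 1.645
    = 0.09 · 22.9694 − 1.645
    = 2.0672 − 1.645 = 0.4222 → 0.42
Power = Φ(0.42) = 0.663.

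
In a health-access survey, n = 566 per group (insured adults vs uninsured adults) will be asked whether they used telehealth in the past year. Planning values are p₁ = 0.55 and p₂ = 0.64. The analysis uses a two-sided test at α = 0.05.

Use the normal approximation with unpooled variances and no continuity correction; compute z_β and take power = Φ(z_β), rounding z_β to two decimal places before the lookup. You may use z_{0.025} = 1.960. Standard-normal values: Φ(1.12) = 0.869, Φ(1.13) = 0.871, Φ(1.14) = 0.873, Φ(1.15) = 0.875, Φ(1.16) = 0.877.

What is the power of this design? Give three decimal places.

Power ≈ 0.873

z_β = |p₁−p₂|·√(n/[p₁q₁+p₂q₂]) − z_{α/2}
    = 0.09 · √(566/0.4779) − 1.960
    = 0.09 · 34.4144 − 1.960
    = 3.0973 − 1.960 = 1.1373 → 1.14
Power = Φ(1.14) = 0.873.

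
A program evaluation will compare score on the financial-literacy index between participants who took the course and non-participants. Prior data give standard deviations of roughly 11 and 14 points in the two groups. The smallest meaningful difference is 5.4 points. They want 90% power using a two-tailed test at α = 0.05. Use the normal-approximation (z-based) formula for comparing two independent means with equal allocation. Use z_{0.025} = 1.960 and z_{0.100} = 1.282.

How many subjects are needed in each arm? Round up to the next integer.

n = (z_{α/2} + z_β)² · (σ₁² + σ₂²) / δ²
  = (1.960 + 1.282)² · (11² + 14² = 317) / 5.4²
  = 10.5106 · 317 / 29.16
  = 114.26
Round up → n = 115 per group.

n = 115 per group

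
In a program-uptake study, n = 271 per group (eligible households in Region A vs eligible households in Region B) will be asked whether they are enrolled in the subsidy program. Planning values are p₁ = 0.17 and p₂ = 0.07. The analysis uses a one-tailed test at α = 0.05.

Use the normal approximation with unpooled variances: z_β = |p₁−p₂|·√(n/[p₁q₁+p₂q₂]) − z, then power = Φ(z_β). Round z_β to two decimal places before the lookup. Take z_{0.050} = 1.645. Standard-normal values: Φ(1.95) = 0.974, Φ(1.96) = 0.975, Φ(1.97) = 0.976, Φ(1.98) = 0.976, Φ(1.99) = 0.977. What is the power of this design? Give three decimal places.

z_β = |p₁−p₂|·√(n/[p₁q₁+p₂q₂]) − z_α
    = 0.10 · √(271/0.2062) − 1.645
    = 0.10 · 36.2527 − 1.645
    = 3.6253 − 1.645 = 1.9803 → 1.98
Power = Φ(1.98) = 0.976.

Power ≈ 0.976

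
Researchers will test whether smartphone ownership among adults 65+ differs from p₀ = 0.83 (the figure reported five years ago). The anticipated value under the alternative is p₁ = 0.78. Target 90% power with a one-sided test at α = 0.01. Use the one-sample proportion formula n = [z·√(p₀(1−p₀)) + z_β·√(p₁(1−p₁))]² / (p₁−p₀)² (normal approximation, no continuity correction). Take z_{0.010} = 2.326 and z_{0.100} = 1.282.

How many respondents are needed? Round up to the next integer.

n = [z_α·√(p₀q₀) + z_β·√(p₁q₁)]² / (p₁ − p₀)²
  = [2.326·√(0.83·0.17) + 1.282·√(0.78·0.22)]² / (-0.05)²
  = [2.326·0.3756 + 1.282·0.4142]² / 0.0025
  = [1.4048]² / 0.0025
  = 789.37
Round up → n = 790.

n = 790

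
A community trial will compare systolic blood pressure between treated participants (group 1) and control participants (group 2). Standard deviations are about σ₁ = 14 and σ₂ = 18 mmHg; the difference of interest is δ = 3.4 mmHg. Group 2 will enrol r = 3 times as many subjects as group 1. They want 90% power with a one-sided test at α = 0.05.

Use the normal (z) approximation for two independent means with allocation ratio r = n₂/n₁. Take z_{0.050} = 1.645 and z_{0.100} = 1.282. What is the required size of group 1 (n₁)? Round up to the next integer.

n₁ = (z_α + z_β)² · (σ₁² + σ₂²/r) / δ²
   = (1.645 + 1.282)² · (14² + 18²/3) / 3.4²
   = 8.5673 · (196 + 108) / 11.56
   = 8.5673 · 304 / 11.56
   = 225.30
Round up → n₁ = 226; n₂ = r·n₁ = 3 × 226 = 678.

n₁ = 226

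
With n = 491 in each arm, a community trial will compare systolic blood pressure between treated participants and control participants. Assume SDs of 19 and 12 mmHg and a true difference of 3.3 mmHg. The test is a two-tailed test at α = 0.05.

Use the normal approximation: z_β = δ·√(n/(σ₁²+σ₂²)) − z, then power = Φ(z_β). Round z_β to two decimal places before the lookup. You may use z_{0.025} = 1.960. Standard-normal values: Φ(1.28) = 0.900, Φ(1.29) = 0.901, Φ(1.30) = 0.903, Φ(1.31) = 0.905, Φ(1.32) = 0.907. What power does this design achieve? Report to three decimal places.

z_β = δ·√(n/(σ₁²+σ₂²)) − z_{α/2}
    = 3.3 · √(491/505) − 1.960
    = 3.3 · 0.98604 − 1.960
    = 3.2539 − 1.960 = 1.2939 → 1.29
Power = Φ(1.29) = 0.901.

Power ≈ 0.901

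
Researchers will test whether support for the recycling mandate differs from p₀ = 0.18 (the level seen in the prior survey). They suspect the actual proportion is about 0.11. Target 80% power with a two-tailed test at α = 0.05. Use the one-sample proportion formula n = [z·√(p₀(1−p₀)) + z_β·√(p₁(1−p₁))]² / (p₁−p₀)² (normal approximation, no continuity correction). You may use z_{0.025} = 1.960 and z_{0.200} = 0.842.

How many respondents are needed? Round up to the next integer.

n = [z_{α/2}·√(p₀q₀) + z_β·√(p₁q₁)]² / (p₁ − p₀)²
  = [1.960·√(0.18·0.82) + 0.842·√(0.11·0.89)]² / (-0.07)²
  = [1.960·0.3842 + 0.842·0.3129]² / 0.0049
  = [1.0165]² / 0.0049
  = 210.86
Round up → n = 211.

n = 211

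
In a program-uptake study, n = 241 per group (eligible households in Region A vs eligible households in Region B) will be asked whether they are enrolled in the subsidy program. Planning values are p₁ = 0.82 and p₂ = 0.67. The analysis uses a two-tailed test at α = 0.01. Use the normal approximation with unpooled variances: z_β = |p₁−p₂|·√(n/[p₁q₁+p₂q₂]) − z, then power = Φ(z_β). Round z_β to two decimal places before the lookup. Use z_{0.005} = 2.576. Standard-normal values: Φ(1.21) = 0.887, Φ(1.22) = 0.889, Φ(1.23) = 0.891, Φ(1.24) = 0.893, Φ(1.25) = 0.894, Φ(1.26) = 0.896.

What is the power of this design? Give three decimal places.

Power ≈ 0.896

z_β = |p₁−p₂|·√(n/[p₁q₁+p₂q₂]) − z_{α/2}
    = 0.15 · √(241/0.3687) − 2.576
    = 0.15 · 25.5665 − 2.576
    = 3.8350 − 2.576 = 1.2590 → 1.26
Power = Φ(1.26) = 0.896.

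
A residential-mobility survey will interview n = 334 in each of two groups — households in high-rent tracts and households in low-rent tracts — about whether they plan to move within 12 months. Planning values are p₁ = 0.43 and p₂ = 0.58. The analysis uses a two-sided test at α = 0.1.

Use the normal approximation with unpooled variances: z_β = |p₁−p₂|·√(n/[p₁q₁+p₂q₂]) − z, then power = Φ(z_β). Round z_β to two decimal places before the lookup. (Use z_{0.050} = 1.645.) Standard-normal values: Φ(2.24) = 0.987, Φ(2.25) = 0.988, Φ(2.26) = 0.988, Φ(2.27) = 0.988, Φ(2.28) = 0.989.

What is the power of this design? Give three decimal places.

Power ≈ 0.989

z_β = |p₁−p₂|·√(n/[p₁q₁+p₂q₂]) − z_{α/2}
    = 0.15 · √(334/0.4887) − 1.645
    = 0.15 · 26.1428 − 1.645
    = 3.9214 − 1.645 = 2.2764 → 2.28
Power = Φ(2.28) = 0.989.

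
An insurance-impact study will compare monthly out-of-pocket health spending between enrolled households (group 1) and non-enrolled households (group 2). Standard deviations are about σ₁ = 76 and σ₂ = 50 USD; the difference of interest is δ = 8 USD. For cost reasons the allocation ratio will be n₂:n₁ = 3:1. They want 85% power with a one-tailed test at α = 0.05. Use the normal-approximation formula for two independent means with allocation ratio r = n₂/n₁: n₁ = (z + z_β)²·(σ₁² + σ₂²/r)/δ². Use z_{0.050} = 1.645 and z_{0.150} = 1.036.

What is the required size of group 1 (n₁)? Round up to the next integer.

n₁ = 743

n₁ = (z_α + z_β)² · (σ₁² + σ₂²/r) / δ²
   = (1.645 + 1.036)² · (76² + 50²/3) / 8²
   = 7.1878 · (5776 + 833.3333) / 64
   = 7.1878 · 6609.3 / 64
   = 742.29
Round up → n₁ = 743; n₂ = r·n₁ = 3 × 743 = 2229.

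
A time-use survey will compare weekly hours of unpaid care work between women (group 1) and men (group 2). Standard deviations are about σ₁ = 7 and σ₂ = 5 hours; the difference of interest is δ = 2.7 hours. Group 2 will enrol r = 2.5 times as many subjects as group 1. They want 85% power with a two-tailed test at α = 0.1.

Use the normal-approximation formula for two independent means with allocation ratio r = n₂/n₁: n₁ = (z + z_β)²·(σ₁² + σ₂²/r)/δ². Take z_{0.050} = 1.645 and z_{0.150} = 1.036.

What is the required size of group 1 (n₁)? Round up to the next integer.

n₁ = 59

n₁ = (z_{α/2} + z_β)² · (σ₁² + σ₂²/r) / δ²
   = (1.645 + 1.036)² · (7² + 5²/2.5) / 2.7²
   = 7.1878 · (49 + 10) / 7.29
   = 7.1878 · 59 / 7.29
   = 58.17
Round up → n₁ = 59; n₂ = r·n₁ = 2.5 × 59 = 148.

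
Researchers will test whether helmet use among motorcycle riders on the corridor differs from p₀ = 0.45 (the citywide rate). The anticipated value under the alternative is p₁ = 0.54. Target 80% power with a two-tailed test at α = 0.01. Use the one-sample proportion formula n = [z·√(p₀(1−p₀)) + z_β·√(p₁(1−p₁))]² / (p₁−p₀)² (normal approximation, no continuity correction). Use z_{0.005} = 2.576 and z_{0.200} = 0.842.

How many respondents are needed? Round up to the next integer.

n = [z_{α/2}·√(p₀q₀) + z_β·√(p₁q₁)]² / (p₁ − p₀)²
  = [2.576·√(0.45·0.55) + 0.842·√(0.54·0.46)]² / (0.09)²
  = [2.576·0.4975 + 0.842·0.4984]² / 0.0081
  = [1.7012]² / 0.0081
  = 357.29
Round up → n = 358.

n = 358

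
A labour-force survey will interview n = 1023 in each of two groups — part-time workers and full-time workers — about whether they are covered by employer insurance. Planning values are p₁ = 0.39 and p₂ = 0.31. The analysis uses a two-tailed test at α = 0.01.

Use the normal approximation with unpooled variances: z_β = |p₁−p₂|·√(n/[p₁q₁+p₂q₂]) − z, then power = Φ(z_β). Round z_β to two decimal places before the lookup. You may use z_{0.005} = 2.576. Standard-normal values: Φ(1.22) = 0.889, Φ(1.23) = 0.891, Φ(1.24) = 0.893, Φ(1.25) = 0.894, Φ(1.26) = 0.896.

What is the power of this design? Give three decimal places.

Power ≈ 0.891

z_β = |p₁−p₂|·√(n/[p₁q₁+p₂q₂]) − z_{α/2}
    = 0.08 · √(1023/0.4518) − 2.576
    = 0.08 · 47.5844 − 2.576
    = 3.8068 − 2.576 = 1.2308 → 1.23
Power = Φ(1.23) = 0.891.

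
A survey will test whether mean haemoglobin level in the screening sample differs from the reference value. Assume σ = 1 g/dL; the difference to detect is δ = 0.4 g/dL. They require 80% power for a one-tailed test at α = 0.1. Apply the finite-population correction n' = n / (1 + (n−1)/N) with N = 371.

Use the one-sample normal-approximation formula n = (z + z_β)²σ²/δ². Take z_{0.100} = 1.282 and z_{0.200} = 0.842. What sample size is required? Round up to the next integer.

n = (z_α + z_β)² · σ² / δ²
  = (1.282 + 0.842)² · 1² / 0.4²
  = 4.5114 · 1 / 0.16
  = 28.20
Finite-population correction (N = 371): 28.20 / (1 + (28.20 − 1)/371) = 26.27.
Round up → n = 27.

n = 27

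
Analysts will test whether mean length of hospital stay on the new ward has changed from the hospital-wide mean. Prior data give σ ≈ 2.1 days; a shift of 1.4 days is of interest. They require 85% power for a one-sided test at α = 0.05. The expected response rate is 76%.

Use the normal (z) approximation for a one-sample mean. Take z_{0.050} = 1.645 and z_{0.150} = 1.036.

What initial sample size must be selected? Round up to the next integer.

n = (z_α + z_β)² · σ² / δ²
  = (1.645 + 1.036)² · 2.1² / 1.4²
  = 7.1878 · 4.41 / 1.96
  = 16.17
Adjust for 76% response: 16.17 / 0.76 = 21.28.
Round up → n = 22.

n = 22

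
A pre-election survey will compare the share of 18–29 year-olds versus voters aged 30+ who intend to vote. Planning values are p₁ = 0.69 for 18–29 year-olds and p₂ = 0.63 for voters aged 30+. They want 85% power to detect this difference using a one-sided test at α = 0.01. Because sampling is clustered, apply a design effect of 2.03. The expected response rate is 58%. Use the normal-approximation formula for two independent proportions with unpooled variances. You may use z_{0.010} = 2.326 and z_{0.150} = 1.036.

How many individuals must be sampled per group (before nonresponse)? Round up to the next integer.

n = 4913 per group

n = (z_α + z_β)² · [p₁(1−p₁) + p₂(1−p₂)] / (p₁ − p₂)²
  = (2.326 + 1.036)² · (0.69·0.31 + 0.63·0.37) / (0.06)²
  = (3.362)² · (0.2139 + 0.2331) / 0.0036
  = 11.3030 · 0.4470 / 0.0036
  = 1403.46
Design effect: 2.03 × 1403.46 = 2849.03.
Adjust for 58% response: 2849.03 / 0.58 = 4912.11.
Round up → n = 4913 per group.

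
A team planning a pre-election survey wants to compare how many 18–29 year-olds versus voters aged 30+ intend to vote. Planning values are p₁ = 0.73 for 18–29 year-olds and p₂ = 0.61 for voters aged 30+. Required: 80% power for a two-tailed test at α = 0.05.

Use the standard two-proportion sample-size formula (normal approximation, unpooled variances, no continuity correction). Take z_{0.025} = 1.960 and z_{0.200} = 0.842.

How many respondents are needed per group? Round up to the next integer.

n = 238 per group

n = (z_{α/2} + z_β)² · [p₁(1−p₁) + p₂(1−p₂)] / (p₁ − p₂)²
  = (1.960 + 0.842)² · (0.73·0.27 + 0.61·0.39) / (0.12)²
  = (2.802)² · (0.1971 + 0.2379) / 0.0144
  = 7.8512 · 0.4350 / 0.0144
  = 237.17
Round up → n = 238 per group.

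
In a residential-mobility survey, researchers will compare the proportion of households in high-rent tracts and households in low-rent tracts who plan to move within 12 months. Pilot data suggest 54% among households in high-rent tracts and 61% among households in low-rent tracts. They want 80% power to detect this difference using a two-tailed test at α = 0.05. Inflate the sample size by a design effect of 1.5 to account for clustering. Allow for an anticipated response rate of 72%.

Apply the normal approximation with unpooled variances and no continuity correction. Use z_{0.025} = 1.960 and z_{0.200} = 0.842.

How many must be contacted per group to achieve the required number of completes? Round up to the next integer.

n = (z_{α/2} + z_β)² · [p₁(1−p₁) + p₂(1−p₂)] / (p₁ − p₂)²
  = (1.960 + 0.842)² · (0.54·0.46 + 0.61·0.39) / (-0.07)²
  = (2.802)² · (0.2484 + 0.2379) / 0.0049
  = 7.8512 · 0.4863 / 0.0049
  = 779.19
Design effect: 1.5 × 779.19 = 1168.79.
Adjust for 72% response: 1168.79 / 0.72 = 1623.32.
Round up → n = 1624 per group.

n = 1624 per group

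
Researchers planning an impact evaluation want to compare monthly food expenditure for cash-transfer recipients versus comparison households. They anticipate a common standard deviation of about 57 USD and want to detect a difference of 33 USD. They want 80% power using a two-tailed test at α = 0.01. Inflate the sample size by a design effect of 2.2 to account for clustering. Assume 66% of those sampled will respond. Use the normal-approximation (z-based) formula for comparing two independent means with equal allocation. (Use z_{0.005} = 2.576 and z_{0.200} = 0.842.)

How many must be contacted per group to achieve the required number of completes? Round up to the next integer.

n = 233 per group

n = (z_{α/2} + z_β)² · (σ₁² + σ₂²) / δ²
  = (2.576 + 0.842)² · (2·57² = 6498) / 33²
  = 11.6827 · 6498 / 1089
  = 69.71
Design effect: 2.2 × 69.71 = 153.36.
Adjust for 66% response: 153.36 / 0.66 = 232.37.
Round up → n = 233 per group.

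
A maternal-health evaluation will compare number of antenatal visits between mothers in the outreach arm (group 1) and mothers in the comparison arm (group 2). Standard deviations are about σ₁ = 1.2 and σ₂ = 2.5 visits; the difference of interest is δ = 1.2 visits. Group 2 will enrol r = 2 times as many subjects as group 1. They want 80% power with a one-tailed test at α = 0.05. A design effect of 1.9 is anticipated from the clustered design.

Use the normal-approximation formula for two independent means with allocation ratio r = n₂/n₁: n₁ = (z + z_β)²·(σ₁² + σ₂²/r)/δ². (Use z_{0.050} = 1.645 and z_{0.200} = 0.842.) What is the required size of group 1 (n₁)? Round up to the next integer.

n₁ = (z_α + z_β)² · (σ₁² + σ₂²/r) / δ²
   = (1.645 + 0.842)² · (1.2² + 2.5²/2) / 1.2²
   = 6.1852 · (1.44 + 3.125) / 1.44
   = 6.1852 · 4.565 / 1.44
   = 19.61
Design effect: 1.9 × 19.61 = 37.25.
Round up → n₁ = 38; n₂ = r·n₁ = 2 × 38 = 76.

n₁ = 38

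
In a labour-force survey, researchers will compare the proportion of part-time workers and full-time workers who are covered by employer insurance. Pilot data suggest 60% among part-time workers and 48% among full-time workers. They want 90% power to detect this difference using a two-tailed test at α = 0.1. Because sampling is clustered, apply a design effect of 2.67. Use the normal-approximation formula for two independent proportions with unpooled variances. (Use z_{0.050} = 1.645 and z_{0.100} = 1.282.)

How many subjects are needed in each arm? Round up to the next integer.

n = (z_{α/2} + z_β)² · [p₁(1−p₁) + p₂(1−p₂)] / (p₁ − p₂)²
  = (1.645 + 1.282)² · (0.60·0.40 + 0.48·0.52) / (0.12)²
  = (2.927)² · (0.2400 + 0.2496) / 0.0144
  = 8.5673 · 0.4896 / 0.0144
  = 291.29
Design effect: 2.67 × 291.29 = 777.74.
Round up → n = 778 per group.

n = 778 per group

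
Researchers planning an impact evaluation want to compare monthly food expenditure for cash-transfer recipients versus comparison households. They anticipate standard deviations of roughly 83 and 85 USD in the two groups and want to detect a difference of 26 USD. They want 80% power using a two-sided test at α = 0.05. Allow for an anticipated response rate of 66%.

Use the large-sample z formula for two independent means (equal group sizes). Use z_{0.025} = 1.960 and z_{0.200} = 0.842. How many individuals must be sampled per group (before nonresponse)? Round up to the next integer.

n = 249 per group

n = (z_{α/2} + z_β)² · (σ₁² + σ₂²) / δ²
  = (1.960 + 0.842)² · (83² + 85² = 14114) / 26²
  = 7.8512 · 14114 / 676
  = 163.92
Adjust for 66% response: 163.92 / 0.66 = 248.37.
Round up → n = 249 per group.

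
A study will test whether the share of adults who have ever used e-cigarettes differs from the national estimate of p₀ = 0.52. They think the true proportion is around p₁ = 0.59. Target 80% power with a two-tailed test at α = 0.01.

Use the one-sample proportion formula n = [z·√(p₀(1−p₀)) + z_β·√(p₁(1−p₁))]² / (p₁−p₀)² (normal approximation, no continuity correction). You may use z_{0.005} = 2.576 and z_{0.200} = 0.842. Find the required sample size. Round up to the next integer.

n = [z_{α/2}·√(p₀q₀) + z_β·√(p₁q₁)]² / (p₁ − p₀)²
  = [2.576·√(0.52·0.48) + 0.842·√(0.59·0.41)]² / (0.07)²
  = [2.576·0.4996 + 0.842·0.4918]² / 0.0049
  = [1.7011]² / 0.0049
  = 590.55
Round up → n = 591.

n = 591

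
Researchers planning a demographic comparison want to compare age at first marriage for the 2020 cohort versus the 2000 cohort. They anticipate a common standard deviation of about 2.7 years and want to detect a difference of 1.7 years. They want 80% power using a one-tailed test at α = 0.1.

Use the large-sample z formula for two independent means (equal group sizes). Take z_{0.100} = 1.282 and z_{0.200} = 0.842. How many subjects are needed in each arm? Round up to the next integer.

n = (z_α + z_β)² · (σ₁² + σ₂²) / δ²
  = (1.282 + 0.842)² · (2·2.7² = 14.58) / 1.7²
  = 4.5114 · 14.58 / 2.89
  = 22.76
Round up → n = 23 per group.

n = 23 per group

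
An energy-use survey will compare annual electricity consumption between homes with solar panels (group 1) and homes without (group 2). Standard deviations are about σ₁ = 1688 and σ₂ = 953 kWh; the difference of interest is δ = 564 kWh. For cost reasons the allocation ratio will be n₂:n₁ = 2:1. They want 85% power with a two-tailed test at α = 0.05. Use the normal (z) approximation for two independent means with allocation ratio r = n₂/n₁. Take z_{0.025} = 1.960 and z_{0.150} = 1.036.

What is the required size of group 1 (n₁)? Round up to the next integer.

n₁ = 94

n₁ = (z_{α/2} + z_β)² · (σ₁² + σ₂²/r) / δ²
   = (1.960 + 1.036)² · (1688² + 953²/2) / 564²
   = 8.9760 · (2849344 + 454104.5) / 318096
   = 8.9760 · 3303448.5 / 318096
   = 93.22
Round up → n₁ = 94; n₂ = r·n₁ = 2 × 94 = 188.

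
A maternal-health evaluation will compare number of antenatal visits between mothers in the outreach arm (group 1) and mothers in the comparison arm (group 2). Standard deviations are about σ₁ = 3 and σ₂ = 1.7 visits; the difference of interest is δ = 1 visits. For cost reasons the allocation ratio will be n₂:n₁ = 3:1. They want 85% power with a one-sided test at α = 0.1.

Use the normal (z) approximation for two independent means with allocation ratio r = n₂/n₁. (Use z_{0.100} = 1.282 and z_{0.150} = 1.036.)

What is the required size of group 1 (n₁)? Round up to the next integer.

n₁ = 54

n₁ = (z_α + z_β)² · (σ₁² + σ₂²/r) / δ²
   = (1.282 + 1.036)² · (3² + 1.7²/3) / 1²
   = 5.3731 · (9 + 0.96333) / 1
   = 5.3731 · 9.9633 / 1
   = 53.53
Round up → n₁ = 54; n₂ = r·n₁ = 3 × 54 = 162.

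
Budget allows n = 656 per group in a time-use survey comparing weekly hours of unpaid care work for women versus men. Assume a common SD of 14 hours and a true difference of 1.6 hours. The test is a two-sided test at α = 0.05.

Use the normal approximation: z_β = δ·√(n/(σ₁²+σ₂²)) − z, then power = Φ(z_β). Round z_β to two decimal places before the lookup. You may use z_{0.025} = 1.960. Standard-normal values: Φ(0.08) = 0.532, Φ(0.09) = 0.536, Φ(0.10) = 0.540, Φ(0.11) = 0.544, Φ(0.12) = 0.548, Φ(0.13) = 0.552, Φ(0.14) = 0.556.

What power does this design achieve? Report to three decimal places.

z_β = δ·√(n/(σ₁²+σ₂²)) − z_{α/2}
    = 1.6 · √(656/392) − 1.960
    = 1.6 · 1.29363 − 1.960
    = 2.0698 − 1.960 = 0.1098 → 0.11
Power = Φ(0.11) = 0.544.

Power ≈ 0.544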